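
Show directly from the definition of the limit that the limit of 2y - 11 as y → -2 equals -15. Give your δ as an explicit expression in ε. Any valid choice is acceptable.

δ = ε/2

Fix ε > 0. We need δ > 0 so that 0 < |y + 2| < δ implies |(2y - 11) + 15| < ε.
|(2y - 11) + 15| = |2y + 4| = 2|y + 2|.
So 2|y + 2| < ε exactly when |y + 2| < ε/2.
Take δ = ε/2. If 0 < |y + 2| < δ then |(2y - 11) + 15| = 2|y + 2| < 2·(ε/2) = ε.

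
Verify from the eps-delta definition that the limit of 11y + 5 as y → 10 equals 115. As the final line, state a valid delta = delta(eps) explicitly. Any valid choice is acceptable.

Let eps > 0 be given. We need delta > 0 so that 0 < |y − 10| < delta implies |(11y + 5) − 115| < eps.
|(11y + 5) − 115| = |11y - 110| = 11|y − 10|.
Thus it suffices that |y − 10| < eps/11.
Take delta = eps/11. If 0 < |y − 10| < delta then |(11y + 5) − 115| = 11|y − 10| < 11·(eps/11) = eps.

delta = eps/11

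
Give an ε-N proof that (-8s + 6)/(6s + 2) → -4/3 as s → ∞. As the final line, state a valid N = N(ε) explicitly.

Let ε > 0 be given. We seek N > 0 such that s > N implies |(-8s + 6)/(6s + 2) + 4/3| < ε.
(-8s + 6)/(6s + 2) + 4/3 = (6(-8s + 6) − (-8)(6s + 2)) / (6(6s + 2)) = 52/(6(6s + 2)).
For s > 0 we have 6s + 2 > 6s, so |(-8s + 6)/(6s + 2) + 4/3| = 52/(6(6s + 2)) < 52/(6·6s) = (13/9)/s.
Thus |(-8s + 6)/(6s + 2) + 4/3| < ε whenever s > (13/9)/ε.
Take N = (13/9)/ε. If s > N then |(-8s + 6)/(6s + 2) + 4/3| < (13/9)/s < ε.

N = (13/9)/ε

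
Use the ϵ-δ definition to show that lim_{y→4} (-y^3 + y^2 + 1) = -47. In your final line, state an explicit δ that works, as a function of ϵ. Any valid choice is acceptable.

δ = min(1, ϵ/52)

Let ϵ > 0 be given. We want δ > 0 such that 0 < |y − 4| < δ implies |(-y^3 + y^2 + 1) + 47| < ϵ.
(-y^3 + y^2 + 1) + 47 = -y^3 + y^2 + 48 = (y − 4)(-y^2 - 3y - 12).
So |(-y^3 + y^2 + 1) + 47| = |y − 4|·|-y^2 - 3y - 12|.
Assume first that |y − 4| < 1, so |y| < 5. Then |-y^2 - 3y - 12| ≤ 5^2 + 3·5 + 12 = 52.
Hence |(-y^3 + y^2 + 1) + 47| ≤ 52|y − 4| < ϵ provided |y − 4| < ϵ/52.
Choosing δ = min(1, ϵ/52) ensures both conditions, hence |(-y^3 + y^2 + 1) + 47| < ϵ.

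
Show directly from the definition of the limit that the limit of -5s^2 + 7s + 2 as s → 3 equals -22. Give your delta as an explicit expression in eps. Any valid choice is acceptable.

delta = min(1, eps/28)

Suppose eps > 0. We want delta > 0 such that 0 < |s − 3| < delta implies |(-5s^2 + 7s + 2) + 22| < eps.
(-5s^2 + 7s + 2) + 22 = -5s^2 + 7s + 24 = (s − 3)(-5s - 8).
So |(-5s^2 + 7s + 2) + 22| = |s − 3|·|-5s - 8|.
Assume first that |s − 3| < 1, so |s| < 4. Then |-5s - 8| ≤ 5·4 + 8 = 28.
Hence |(-5s^2 + 7s + 2) + 22| ≤ 28|s − 3| < eps provided |s − 3| < eps/28.
Choosing delta = min(1, eps/28) ensures both conditions, hence |(-5s^2 + 7s + 2) + 22| < eps.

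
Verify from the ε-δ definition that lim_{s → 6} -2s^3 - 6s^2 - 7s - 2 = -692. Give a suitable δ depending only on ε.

δ = min(1, ε/339)

Let ε > 0 be given. We want δ > 0 such that 0 < |s − 6| < δ implies |(-2s^3 - 6s^2 - 7s - 2) + 692| < ε.
(-2s^3 - 6s^2 - 7s - 2) + 692 = -2s^3 - 6s^2 - 7s + 690 = (s − 6)(-2s^2 - 18s - 115).
So |(-2s^3 - 6s^2 - 7s - 2) + 692| = |s − 6|·|-2s^2 - 18s - 115|.
Require δ ≤ 1. Then |s − 6| < 1 gives |s| < 7, and by the triangle inequality |-2s^2 - 18s - 115| ≤ 2·7^2 + 18·7 + 115 = 339.
Hence |(-2s^3 - 6s^2 - 7s - 2) + 692| ≤ 339|s − 6| < ε provided |s − 6| < ε/339.
Choosing δ = min(1, ε/339) ensures both conditions, hence |(-2s^3 - 6s^2 - 7s - 2) + 692| < ε.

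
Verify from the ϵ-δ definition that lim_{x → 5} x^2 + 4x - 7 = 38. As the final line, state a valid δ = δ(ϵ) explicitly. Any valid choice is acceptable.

δ = min(1, ϵ/15)

Suppose ϵ > 0. We want δ > 0 such that 0 < |x − 5| < δ implies |(x^2 + 4x - 7) − 38| < ϵ.
(x^2 + 4x - 7) − 38 = x^2 + 4x - 45 = (x − 5)(x + 9).
So |(x^2 + 4x - 7) − 38| = |x − 5|·|x + 9|.
Assume first that |x − 5| < 1, so |x| < 6. Then |x + 9| ≤ 6 + 9 = 15.
Hence |(x^2 + 4x - 7) − 38| ≤ 15|x − 5| < ϵ provided |x − 5| < ϵ/15.
Take δ = min(1, ϵ/15). Then 0 < |x − 5| < δ gives both |x − 5| < 1 and |x − 5| < ϵ/15, so |(x^2 + 4x - 7) − 38| < ϵ.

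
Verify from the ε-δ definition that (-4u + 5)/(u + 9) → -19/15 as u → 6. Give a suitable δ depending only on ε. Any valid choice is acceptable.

Suppose ε > 0. We want δ > 0 with 0 < |u − 6| < δ ⇒ |(-4u + 5)/(u + 9) + 19/15| < ε.
Combining over a common denominator, (-4u + 5)/(u + 9) + 19/15 = [(-4u + 5)·15 − (-19)·(u + 9)] / [15·(u + 9)] = -41(u − 6) / (15(u + 9)).
So |(-4u + 5)/(u + 9) + 19/15| = 41|u − 6| / (15·|u + 9|).
Restrict δ ≤ 15/2. Then |u − 6| < 15/2 gives |u + 9| = |(u − 6) + 15| ≥ 15 − 15/2 = 15/2.
Hence |(-4u + 5)/(u + 9) + 19/15| < 41|u − 6|/(15·(15/2)) = (82/225)|u − 6|, which is < ε once |u − 6| < (225/82)ε.
Take δ = min(15/2, (225/82)ε). Then 0 < |u − 6| < δ forces both bounds, so |(-4u + 5)/(u + 9) + 19/15| < ε.

δ = min(15/2, (225/82)ε)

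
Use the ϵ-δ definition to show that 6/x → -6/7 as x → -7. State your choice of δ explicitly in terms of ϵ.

δ = min(7/2, (49/12)ϵ)

Suppose ϵ > 0. We seek δ > 0 such that 0 < |x + 7| < δ implies |6/x + 6/7| < ϵ.
|6/x + 6/7| = 6·|-7 − x|/(7·|x|) = 6|x + 7|/(7|x|).
Require δ ≤ 7/2 so that |x| > 7 − 7/2 = 7/2, hence 7|x| > 49/2.
Then |6/x + 6/7| < 6|x + 7|/(49/2), which is < ϵ when |x + 7| < (49/12)ϵ.
Take δ = min(7/2, (49/12)ϵ). Then 0 < |x + 7| < δ gives both |x + 7| < 7/2 and |x + 7| < (49/12)ϵ, so |6/x + 6/7| < ϵ.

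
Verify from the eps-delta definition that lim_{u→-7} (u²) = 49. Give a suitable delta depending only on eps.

delta = min(2, eps/16)

Suppose eps > 0. We seek delta > 0 with 0 < |u + 7| < delta ⇒ |u² − 49| < eps.
Factor: u² − 49 = (u + 7)(u - 7), so |u² − 49| = |u + 7|·|u - 7|.
Impose delta ≤ 2 so that |u| < 9; then |u - 7| ≤ 16.
Hence |u² − 49| ≤ 16|u + 7|, which is < eps once |u + 7| < eps/16.
Take delta = min(2, eps/16). If 0 < |u + 7| < delta then both bounds hold and |u² − 49| ≤ 16|u + 7| < 16·(eps/16) = eps.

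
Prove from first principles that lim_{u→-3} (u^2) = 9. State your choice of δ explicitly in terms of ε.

Let ε > 0 be given. We seek δ > 0 with 0 < |u + 3| < δ ⇒ |u^2 − 9| < ε.
Factor: u^2 − 9 = (u + 3)(u - 3), so |u^2 − 9| = |u + 3|·|u - 3|.
Impose δ ≤ 1 so that |u| < 4; then |u - 3| ≤ 7.
Hence |u^2 − 9| ≤ 7|u + 3|, which is < ε once |u + 3| < ε/7.
Take δ = min(1, ε/7). If 0 < |u + 3| < δ then both bounds hold and |u^2 − 9| ≤ 7|u + 3| < 7·(ε/7) = ε.

δ = min(1, ε/7)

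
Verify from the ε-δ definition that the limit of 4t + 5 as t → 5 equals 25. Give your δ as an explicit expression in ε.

Let ε > 0 be given. We need δ > 0 so that 0 < |t − 5| < δ implies |(4t + 5) − 25| < ε.
Since (4t + 5) − 25 = 4(t − 5), we have |(4t + 5) − 25| = 4|t − 5|.
Thus it suffices that |t − 5| < ε/4.
Take δ = ε/4. If 0 < |t − 5| < δ then |(4t + 5) − 25| = 4|t − 5| < 4·(ε/4) = ε.

δ = ε/4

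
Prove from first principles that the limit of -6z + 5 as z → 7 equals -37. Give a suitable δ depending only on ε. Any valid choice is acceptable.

δ = ε/6

Let ε > 0 be given. We need δ > 0 so that 0 < |z − 7| < δ implies |(-6z + 5) + 37| < ε.
|(-6z + 5) + 37| = |-6z + 42| = 6|z − 7|.
Thus it suffices that |z − 7| < ε/6.
Choosing δ = ε/6 gives |(-6z + 5) + 37| = 6|z − 7| < ε whenever |z − 7| < δ.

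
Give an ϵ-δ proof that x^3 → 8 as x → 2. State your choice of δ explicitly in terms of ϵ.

Let ϵ > 0 be given. We seek δ > 0 with 0 < |x − 2| < δ ⇒ |x^3 − 8| < ϵ.
Factor: x^3 − 8 = (x − 2)(x^2 + 2x + 4), so |x^3 − 8| = |x − 2|·|x^2 + 2x + 4|.
Impose δ ≤ 1 so that |x| < 3; then |x^2 + 2x + 4| ≤ 19.
Hence |x^3 − 8| ≤ 19|x − 2|, which is < ϵ once |x − 2| < ϵ/19.
Take δ = min(1, ϵ/19). If 0 < |x − 2| < δ then both bounds hold and |x^3 − 8| ≤ 19|x − 2| < 19·(ϵ/19) = ϵ.

δ = min(1, ϵ/19)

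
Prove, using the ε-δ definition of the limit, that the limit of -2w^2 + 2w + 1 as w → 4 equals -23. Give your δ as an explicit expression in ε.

Suppose ε > 0. We want δ > 0 such that 0 < |w − 4| < δ implies |(-2w^2 + 2w + 1) + 23| < ε.
(-2w^2 + 2w + 1) + 23 = -2w^2 + 2w + 24 = (w − 4)(-2w - 6).
So |(-2w^2 + 2w + 1) + 23| = |w − 4|·|-2w - 6|.
Require δ ≤ 1. Then |w − 4| < 1 gives |w| < 5, and by the triangle inequality |-2w - 6| ≤ 2·5 + 6 = 16.
Hence |(-2w^2 + 2w + 1) + 23| ≤ 16|w − 4| < ε provided |w − 4| < ε/16.
Choosing δ = min(1, ε/16) ensures both conditions, hence |(-2w^2 + 2w + 1) + 23| < ε.

δ = min(1, ε/16)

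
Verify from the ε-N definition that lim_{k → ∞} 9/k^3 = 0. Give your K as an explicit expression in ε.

Fix ε > 0. For k ≥ 1, |9/k^3 − 0| = 9/k^3.
9/k^3 < ε ⇔ k^3 > 9/ε ⇔ k > (9/ε)^{1/3}.
Take K = (9/ε)^{1/3}. Then k > K implies 9/k^3 < ε.

K = (9/ε)^{1/3}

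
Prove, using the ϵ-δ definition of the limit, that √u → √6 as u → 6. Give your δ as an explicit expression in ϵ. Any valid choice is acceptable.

δ = min(6, √6·ϵ)

Fix ϵ > 0. We want δ > 0 such that 0 < |u − 6| < δ implies |√u − √6| < ϵ.
Multiplying by the conjugate, |√u − √6| = |u − 6|/(√u + √6).
Restrict δ ≤ 6 so that |u − 6| < 6 forces u > 0, and then √u + √6 > √6.
Hence |√u − √6| < |u − 6|/√6, which is < ϵ once |u − 6| < √6·ϵ.
Take δ = min(6, √6·ϵ). If 0 < |u − 6| < δ then u > 0 and |√u − √6| < |u − 6|/√6 < ϵ.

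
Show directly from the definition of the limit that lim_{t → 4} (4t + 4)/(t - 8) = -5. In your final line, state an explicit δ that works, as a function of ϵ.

δ = min(2, (2/9)ϵ)

Let ϵ > 0. We want δ > 0 with 0 < |t − 4| < δ ⇒ |(4t + 4)/(t - 8) + 5| < ϵ.
Combining over a common denominator, (4t + 4)/(t - 8) + 5 = [(4t + 4)·(-4) − 20·(t - 8)] / [(-4)·(t - 8)] = -36(t − 4) / ((-4)(t - 8)).
So |(4t + 4)/(t - 8) + 5| = 36|t − 4| / (4·|t − 8|).
Require δ ≤ 2, so |t − 8| ≥ |-4| − |t − 4| > 4 − 2 = 2.
Hence |(4t + 4)/(t - 8) + 5| < 36|t − 4|/(4·2) = (9/2)|t − 4|, which is < ϵ once |t − 4| < (2/9)ϵ.
Take δ = min(2, (2/9)ϵ). Then 0 < |t − 4| < δ forces both bounds, so |(4t + 4)/(t - 8) + 5| < ϵ.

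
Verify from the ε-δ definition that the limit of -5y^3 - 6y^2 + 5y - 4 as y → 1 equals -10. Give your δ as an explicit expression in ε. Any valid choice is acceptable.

δ = min(2, ε/84)

Let ε > 0. We want δ > 0 such that 0 < |y − 1| < δ implies |(-5y^3 - 6y^2 + 5y - 4) + 10| < ε.
(-5y^3 - 6y^2 + 5y - 4) + 10 = -5y^3 - 6y^2 + 5y + 6 = (y − 1)(-5y^2 - 11y - 6).
So |(-5y^3 - 6y^2 + 5y - 4) + 10| = |y − 1|·|-5y^2 - 11y - 6|.
Require δ ≤ 2. Then |y − 1| < 2 gives |y| < 3, and by the triangle inequality |-5y^2 - 11y - 6| ≤ 5·3^2 + 11·3 + 6 = 84.
Hence |(-5y^3 - 6y^2 + 5y - 4) + 10| ≤ 84|y − 1| < ε provided |y − 1| < ε/84.
Choosing δ = min(2, ε/84) ensures both conditions, hence |(-5y^3 - 6y^2 + 5y - 4) + 10| < ε.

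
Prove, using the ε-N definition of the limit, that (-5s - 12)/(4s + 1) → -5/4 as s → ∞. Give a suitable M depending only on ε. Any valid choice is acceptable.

M = (43/16)/ε

Let ε > 0 be given. We seek M > 0 such that s > M implies |(-5s - 12)/(4s + 1) + 5/4| < ε.
(-5s - 12)/(4s + 1) + 5/4 = (4(-5s - 12) − (-5)(4s + 1)) / (4(4s + 1)) = -43/(4(4s + 1)).
For s > 0 we have 4s + 1 > 4s, so |(-5s - 12)/(4s + 1) + 5/4| = 43/(4(4s + 1)) < 43/(4·4s) = (43/16)/s.
Thus |(-5s - 12)/(4s + 1) + 5/4| < ε whenever s > (43/16)/ε.
Take M = (43/16)/ε. If s > M then |(-5s - 12)/(4s + 1) + 5/4| < (43/16)/s < ε.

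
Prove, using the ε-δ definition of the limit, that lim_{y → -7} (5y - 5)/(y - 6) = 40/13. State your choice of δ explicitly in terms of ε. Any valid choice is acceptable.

δ = min(13/2, (169/50)ε)

Let ε > 0 be given. We want δ > 0 with 0 < |y + 7| < δ ⇒ |(5y - 5)/(y - 6) − (40/13)| < ε.
Combining over a common denominator, (5y - 5)/(y - 6) − (40/13) = [(5y - 5)·(-13) − (-40)·(y - 6)] / [(-13)·(y - 6)] = -25(y + 7) / ((-13)(y - 6)).
So |(5y - 5)/(y - 6) − (40/13)| = 25|y + 7| / (13·|y − 6|).
Require δ ≤ 13/2, so |y − 6| ≥ |-13| − |y + 7| > 13 − 13/2 = 13/2.
Hence |(5y - 5)/(y - 6) − (40/13)| < 25|y + 7|/(13·(13/2)) = (50/169)|y + 7|, which is < ε once |y + 7| < (169/50)ε.
Take δ = min(13/2, (169/50)ε). Then 0 < |y + 7| < δ forces both bounds, so |(5y - 5)/(y - 6) − (40/13)| < ε.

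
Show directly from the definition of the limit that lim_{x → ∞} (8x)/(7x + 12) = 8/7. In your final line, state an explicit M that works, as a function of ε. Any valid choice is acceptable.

Let ε > 0. We seek M > 0 such that x > M implies |(8x)/(7x + 12) − (8/7)| < ε.
(8x)/(7x + 12) − (8/7) = (7(8x) − 8(7x + 12)) / (7(7x + 12)) = -96/(7(7x + 12)).
For x > 0 we have 7x + 12 > 7x, so |(8x)/(7x + 12) − (8/7)| = 96/(7(7x + 12)) < 96/(7·7x) = (96/49)/x.
Thus |(8x)/(7x + 12) − (8/7)| < ε whenever x > (96/49)/ε.
Take M = (96/49)/ε. If x > M then |(8x)/(7x + 12) − (8/7)| < (96/49)/x < ε.

M = (96/49)/ε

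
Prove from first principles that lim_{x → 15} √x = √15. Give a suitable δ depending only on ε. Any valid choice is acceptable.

δ = min(15, √15·ε)

Let ε > 0 be given. We want δ > 0 such that 0 < |x − 15| < δ implies |√x − √15| < ε.
Rationalise: √x − √15 = (x − 15)/(√x + √15), so |√x − √15| = |x − 15|/(√x + √15).
Restrict δ ≤ 15 so that |x − 15| < 15 forces x > 0, and then √x + √15 > √15.
Hence |√x − √15| < |x − 15|/√15, which is < ε once |x − 15| < √15·ε.
Take δ = min(15, √15·ε). If 0 < |x − 15| < δ then x > 0 and |√x − √15| < |x − 15|/√15 < ε.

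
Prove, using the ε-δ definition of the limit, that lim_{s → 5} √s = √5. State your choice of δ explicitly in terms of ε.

δ = min(5, √5·ε)

Fix ε > 0. We want δ > 0 such that 0 < |s − 5| < δ implies |√s − √5| < ε.
Rationalise: √s − √5 = (s − 5)/(√s + √5), so |√s − √5| = |s − 5|/(√s + √5).
Restrict δ ≤ 5 so that |s − 5| < 5 forces s > 0, and then √s + √5 > √5.
Hence |√s − √5| < |s − 5|/√5, which is < ε once |s − 5| < √5·ε.
Take δ = min(5, √5·ε). If 0 < |s − 5| < δ then s > 0 and |√s − √5| < |s − 5|/√5 < ε.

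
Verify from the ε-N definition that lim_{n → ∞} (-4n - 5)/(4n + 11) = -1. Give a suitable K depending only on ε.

Fix ε > 0. For n ≥ 1, |(-4n - 5)/(4n + 11) + 1| = |24|/(4(4n + 11)) = 24/(4(4n + 11)).
Since 4n + 11 ≥ 4n for n ≥ 1, this is ≤ 24/(4·4n) = (3/2)/n.
So |(-4n - 5)/(4n + 11) + 1| < ε whenever n > (3/2)/ε.
Take K = (3/2)/ε. If n > K then |(-4n - 5)/(4n + 11) + 1| ≤ (3/2)/n < ε.

K = (3/2)/ε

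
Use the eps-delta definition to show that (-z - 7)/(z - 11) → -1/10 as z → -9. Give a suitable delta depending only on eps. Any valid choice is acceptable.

delta = min(10, (100/9)eps)

Let eps > 0 be given. We want delta > 0 with 0 < |z + 9| < delta ⇒ |(-z - 7)/(z - 11) + 1/10| < eps.
Combining over a common denominator, (-z - 7)/(z - 11) + 1/10 = [(-z - 7)·(-20) − 2·(z - 11)] / [(-20)·(z - 11)] = 18(z + 9) / ((-20)(z - 11)).
So |(-z - 7)/(z - 11) + 1/10| = 18|z + 9| / (20·|z − 11|).
Restrict delta ≤ 10. Then |z + 9| < 10 gives |z − 11| = |(z + 9) + (-20)| ≥ 20 − 10 = 10.
Hence |(-z - 7)/(z - 11) + 1/10| < 18|z + 9|/(20·10) = (9/100)|z + 9|, which is < eps once |z + 9| < (100/9)eps.
Take delta = min(10, (100/9)eps). Then 0 < |z + 9| < delta forces both bounds, so |(-z - 7)/(z - 11) + 1/10| < eps.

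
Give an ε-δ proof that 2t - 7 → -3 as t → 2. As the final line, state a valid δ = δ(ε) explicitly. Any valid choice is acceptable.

δ = ε/2

Let ε > 0. We need δ > 0 so that 0 < |t − 2| < δ implies |(2t - 7) + 3| < ε.
Since (2t - 7) + 3 = 2(t − 2), we have |(2t - 7) + 3| = 2|t − 2|.
Thus it suffices that |t − 2| < ε/2.
Choosing δ = ε/2 gives |(2t - 7) + 3| = 2|t − 2| < ε whenever |t − 2| < δ.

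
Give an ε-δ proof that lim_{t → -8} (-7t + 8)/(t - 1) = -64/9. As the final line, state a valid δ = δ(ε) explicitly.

δ = min(9/2, (81/2)ε)

Suppose ε > 0. We want δ > 0 with 0 < |t + 8| < δ ⇒ |(-7t + 8)/(t - 1) + 64/9| < ε.
Combining over a common denominator, (-7t + 8)/(t - 1) + 64/9 = [(-7t + 8)·(-9) − 64·(t - 1)] / [(-9)·(t - 1)] = -1(t + 8) / ((-9)(t - 1)).
So |(-7t + 8)/(t - 1) + 64/9| = |t + 8| / (9·|t − 1|).
Require δ ≤ 9/2, so |t − 1| ≥ |-9| − |t + 8| > 9 − 9/2 = 9/2.
Hence |(-7t + 8)/(t - 1) + 64/9| < |t + 8|/(9·(9/2)) = (2/81)|t + 8|, which is < ε once |t + 8| < (81/2)ε.
Take δ = min(9/2, (81/2)ε). Then 0 < |t + 8| < δ forces both bounds, so |(-7t + 8)/(t - 1) + 64/9| < ε.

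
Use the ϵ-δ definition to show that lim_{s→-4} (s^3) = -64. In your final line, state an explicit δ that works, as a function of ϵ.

δ = min(2, ϵ/76)

Let ϵ > 0. We seek δ > 0 with 0 < |s + 4| < δ ⇒ |s^3 + 64| < ϵ.
Factor: s^3 + 64 = (s + 4)(s^2 - 4s + 16), so |s^3 + 64| = |s + 4|·|s^2 - 4s + 16|.
Impose δ ≤ 2 so that |s| < 6; then |s^2 - 4s + 16| ≤ 76.
Hence |s^3 + 64| ≤ 76|s + 4|, which is < ϵ once |s + 4| < ϵ/76.
Take δ = min(2, ϵ/76). If 0 < |s + 4| < δ then both bounds hold and |s^3 + 64| ≤ 76|s + 4| < 76·(ϵ/76) = ϵ.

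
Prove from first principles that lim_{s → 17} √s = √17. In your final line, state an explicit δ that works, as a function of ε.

δ = min(17, √17·ε)

Suppose ε > 0. We want δ > 0 such that 0 < |s − 17| < δ implies |√s − √17| < ε.
Multiplying by the conjugate, |√s − √17| = |s − 17|/(√s + √17).
Restrict δ ≤ 17 so that |s − 17| < 17 forces s > 0, and then √s + √17 > √17.
Hence |√s − √17| < |s − 17|/√17, which is < ε once |s − 17| < √17·ε.
Take δ = min(17, √17·ε). If 0 < |s − 17| < δ then s > 0 and |√s − √17| < |s − 17|/√17 < ε.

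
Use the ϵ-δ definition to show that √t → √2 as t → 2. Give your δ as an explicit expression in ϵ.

δ = min(2, √2·ϵ)

Let ϵ > 0 be given. We want δ > 0 such that 0 < |t − 2| < δ implies |√t − √2| < ϵ.
Multiplying by the conjugate, |√t − √2| = |t − 2|/(√t + √2).
Restrict δ ≤ 2 so that |t − 2| < 2 forces t > 0, and then √t + √2 > √2.
Hence |√t − √2| < |t − 2|/√2, which is < ϵ once |t − 2| < √2·ϵ.
Take δ = min(2, √2·ϵ). If 0 < |t − 2| < δ then t > 0 and |√t − √2| < |t − 2|/√2 < ϵ.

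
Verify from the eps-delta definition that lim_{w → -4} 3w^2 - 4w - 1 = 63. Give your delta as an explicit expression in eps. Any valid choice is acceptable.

delta = min(1, eps/31)

Let eps > 0 be given. We want delta > 0 such that 0 < |w + 4| < delta implies |(3w^2 - 4w - 1) − 63| < eps.
(3w^2 - 4w - 1) − 63 = 3w^2 - 4w - 64 = (w + 4)(3w - 16).
So |(3w^2 - 4w - 1) − 63| = |w + 4|·|3w - 16|.
Require delta ≤ 1. Then |w + 4| < 1 gives |w| < 5, and by the triangle inequality |3w - 16| ≤ 3·5 + 16 = 31.
Hence |(3w^2 - 4w - 1) − 63| ≤ 31|w + 4| < eps provided |w + 4| < eps/31.
Choosing delta = min(1, eps/31) ensures both conditions, hence |(3w^2 - 4w - 1) − 63| < eps.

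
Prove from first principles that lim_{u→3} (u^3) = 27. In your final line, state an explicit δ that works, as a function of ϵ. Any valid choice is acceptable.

δ = min(2, ϵ/49)

Fix ϵ > 0. We seek δ > 0 with 0 < |u − 3| < δ ⇒ |u^3 − 27| < ϵ.
Factor: u^3 − 27 = (u − 3)(u^2 + 3u + 9), so |u^3 − 27| = |u − 3|·|u^2 + 3u + 9|.
Restrict δ ≤ 2. Then |u − 3| < 2 gives |u| < 5, so by the triangle inequality |u^2 + 3u + 9| ≤ 5^2 + 3·5 + 9 = 49.
Hence |u^3 − 27| ≤ 49|u − 3|, which is < ϵ once |u − 3| < ϵ/49.
Take δ = min(2, ϵ/49). If 0 < |u − 3| < δ then both bounds hold and |u^3 − 27| ≤ 49|u − 3| < 49·(ϵ/49) = ϵ.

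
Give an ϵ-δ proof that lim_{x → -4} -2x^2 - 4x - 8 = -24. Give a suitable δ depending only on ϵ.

δ = min(2, ϵ/16)

Fix ϵ > 0. We want δ > 0 such that 0 < |x + 4| < δ implies |(-2x^2 - 4x - 8) + 24| < ϵ.
(-2x^2 - 4x - 8) + 24 = -2x^2 - 4x + 16 = (x + 4)(-2x + 4).
So |(-2x^2 - 4x - 8) + 24| = |x + 4|·|-2x + 4|.
Require δ ≤ 2. Then |x + 4| < 2 gives |x| < 6, and by the triangle inequality |-2x + 4| ≤ 2·6 + 4 = 16.
Hence |(-2x^2 - 4x - 8) + 24| ≤ 16|x + 4| < ϵ provided |x + 4| < ϵ/16.
Take δ = min(2, ϵ/16). Then 0 < |x + 4| < δ gives both |x + 4| < 2 and |x + 4| < ϵ/16, so |(-2x^2 - 4x - 8) + 24| < ϵ.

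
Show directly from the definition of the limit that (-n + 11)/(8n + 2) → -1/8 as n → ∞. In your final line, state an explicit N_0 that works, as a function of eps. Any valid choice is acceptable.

N_0 = (45/32)/eps

Let eps > 0. For n ≥ 1, |(-n + 11)/(8n + 2) + 1/8| = |90|/(8(8n + 2)) = 90/(8(8n + 2)).
Since 8n + 2 ≥ 8n for n ≥ 1, this is ≤ 90/(8·8n) = (45/32)/n.
So |(-n + 11)/(8n + 2) + 1/8| < eps whenever n > (45/32)/eps.
Take N_0 = (45/32)/eps. If n > N_0 then |(-n + 11)/(8n + 2) + 1/8| ≤ (45/32)/n < eps.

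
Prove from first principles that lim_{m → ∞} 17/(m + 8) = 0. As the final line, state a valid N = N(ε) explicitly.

Let ε > 0 be given. For m ≥ 1, |17/(m + 8) − 0| = 17/(m + 8) ≤ 17/m.
We need 17/m < ε, i.e. m > 17/ε.
Take N = 17/ε. If m > N then |17/(m + 8)| ≤ 17/m < ε.

N = 17/ε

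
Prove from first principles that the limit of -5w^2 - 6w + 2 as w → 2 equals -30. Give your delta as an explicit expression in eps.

Suppose eps > 0. We want delta > 0 such that 0 < |w − 2| < delta implies |(-5w^2 - 6w + 2) + 30| < eps.
(-5w^2 - 6w + 2) + 30 = -5w^2 - 6w + 32 = (w − 2)(-5w - 16).
So |(-5w^2 - 6w + 2) + 30| = |w − 2|·|-5w - 16|.
Require delta ≤ 1. Then |w − 2| < 1 gives |w| < 3, and by the triangle inequality |-5w - 16| ≤ 5·3 + 16 = 31.
Hence |(-5w^2 - 6w + 2) + 30| ≤ 31|w − 2| < eps provided |w − 2| < eps/31.
Choosing delta = min(1, eps/31) ensures both conditions, hence |(-5w^2 - 6w + 2) + 30| < eps.

delta = min(1, eps/31)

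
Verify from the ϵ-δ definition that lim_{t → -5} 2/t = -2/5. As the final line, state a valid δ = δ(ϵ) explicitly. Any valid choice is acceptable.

δ = min(5/2, (25/4)ϵ)

Let ϵ > 0. We seek δ > 0 such that 0 < |t + 5| < δ implies |2/t + 2/5| < ϵ.
|2/t + 2/5| = 2·|-5 − t|/(5·|t|) = 2|t + 5|/(5|t|).
Require δ ≤ 5/2 so that |t| > 5 − 5/2 = 5/2, hence 5|t| > 25/2.
Then |2/t + 2/5| < 2|t + 5|/(25/2), which is < ϵ when |t + 5| < (25/4)ϵ.
Take δ = min(5/2, (25/4)ϵ). Then 0 < |t + 5| < δ gives both |t + 5| < 5/2 and |t + 5| < (25/4)ϵ, so |2/t + 2/5| < ϵ.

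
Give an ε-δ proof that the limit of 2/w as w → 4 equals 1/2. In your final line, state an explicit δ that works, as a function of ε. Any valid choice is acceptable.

Suppose ε > 0. We seek δ > 0 such that 0 < |w − 4| < δ implies |2/w − (1/2)| < ε.
|2/w − (1/2)| = 2·|4 − w|/(4·|w|) = 2|w − 4|/(4|w|).
Restrict δ ≤ 2. Then |w − 4| < 2 gives |w| > 2, so 4|w| > 8.
Then |2/w − (1/2)| < 2|w − 4|/8, which is < ε when |w − 4| < 4ε.
Take δ = min(2, 4ε). Then 0 < |w − 4| < δ gives both |w − 4| < 2 and |w − 4| < 4ε, so |2/w − (1/2)| < ε.

δ = min(2, 4ε)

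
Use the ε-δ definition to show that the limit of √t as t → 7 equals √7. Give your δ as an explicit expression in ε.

Fix ε > 0. We want δ > 0 such that 0 < |t − 7| < δ implies |√t − √7| < ε.
Multiplying by the conjugate, |√t − √7| = |t − 7|/(√t + √7).
Restrict δ ≤ 7 so that |t − 7| < 7 forces t > 0, and then √t + √7 > √7.
Hence |√t − √7| < |t − 7|/√7, which is < ε once |t − 7| < √7·ε.
Take δ = min(7, √7·ε). If 0 < |t − 7| < δ then t > 0 and |√t − √7| < |t − 7|/√7 < ε.

δ = min(7, √7·ε)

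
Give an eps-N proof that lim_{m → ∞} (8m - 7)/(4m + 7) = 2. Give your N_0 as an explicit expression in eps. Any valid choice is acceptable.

N_0 = (21/4)/eps

Let eps > 0. For m ≥ 1, |(8m - 7)/(4m + 7) − 2| = |-84|/(4(4m + 7)) = 84/(4(4m + 7)).
Since 4m + 7 ≥ 4m for m ≥ 1, this is ≤ 84/(4·4m) = (21/4)/m.
So |(8m - 7)/(4m + 7) − 2| < eps whenever m > (21/4)/eps.
Take N_0 = (21/4)/eps. If m > N_0 then |(8m - 7)/(4m + 7) − 2| ≤ (21/4)/m < eps.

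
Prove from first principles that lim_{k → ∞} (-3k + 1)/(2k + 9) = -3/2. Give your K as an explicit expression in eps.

K = (29/4)/eps

Let eps > 0. For k ≥ 1, |(-3k + 1)/(2k + 9) + 3/2| = |29|/(2(2k + 9)) = 29/(2(2k + 9)).
Since 2k + 9 ≥ 2k for k ≥ 1, this is ≤ 29/(2·2k) = (29/4)/k.
So |(-3k + 1)/(2k + 9) + 3/2| < eps whenever k > (29/4)/eps.
Take K = (29/4)/eps. If k > K then |(-3k + 1)/(2k + 9) + 3/2| ≤ (29/4)/k < eps.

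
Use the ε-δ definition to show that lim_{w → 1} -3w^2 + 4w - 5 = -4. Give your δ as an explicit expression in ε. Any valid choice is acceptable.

Let ε > 0. We want δ > 0 such that 0 < |w − 1| < δ implies |(-3w^2 + 4w - 5) + 4| < ε.
(-3w^2 + 4w - 5) + 4 = -3w^2 + 4w - 1 = (w − 1)(-3w + 1).
So |(-3w^2 + 4w - 5) + 4| = |w − 1|·|-3w + 1|.
Require δ ≤ 1. Then |w − 1| < 1 gives |w| < 2, and by the triangle inequality |-3w + 1| ≤ 3·2 + 1 = 7.
Hence |(-3w^2 + 4w - 5) + 4| ≤ 7|w − 1| < ε provided |w − 1| < ε/7.
Take δ = min(1, ε/7). Then 0 < |w − 1| < δ gives both |w − 1| < 1 and |w − 1| < ε/7, so |(-3w^2 + 4w - 5) + 4| < ε.

δ = min(1, ε/7)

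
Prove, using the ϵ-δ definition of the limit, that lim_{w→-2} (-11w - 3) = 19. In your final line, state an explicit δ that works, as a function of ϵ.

δ = ϵ/11

Fix ϵ > 0. We need δ > 0 so that 0 < |w + 2| < δ implies |(-11w - 3) − 19| < ϵ.
|(-11w - 3) − 19| = |-11w - 22| = 11|w + 2|.
So 11|w + 2| < ϵ exactly when |w + 2| < ϵ/11.
Take δ = ϵ/11. If 0 < |w + 2| < δ then |(-11w - 3) − 19| = 11|w + 2| < 11·(ϵ/11) = ϵ.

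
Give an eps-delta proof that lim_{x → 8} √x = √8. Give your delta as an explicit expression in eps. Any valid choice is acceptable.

Let eps > 0 be given. We want delta > 0 such that 0 < |x − 8| < delta implies |√x − √8| < eps.
Multiplying by the conjugate, |√x − √8| = |x − 8|/(√x + √8).
Restrict delta ≤ 8 so that |x − 8| < 8 forces x > 0, and then √x + √8 > √8.
Hence |√x − √8| < |x − 8|/√8, which is < eps once |x − 8| < √8·eps.
Take delta = min(8, √8·eps). If 0 < |x − 8| < delta then x > 0 and |√x − √8| < |x − 8|/√8 < eps.

delta = min(8, √8·eps)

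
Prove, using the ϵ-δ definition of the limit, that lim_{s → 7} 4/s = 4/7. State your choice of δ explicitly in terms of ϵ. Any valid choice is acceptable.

δ = min(7/2, (49/8)ϵ)

Fix ϵ > 0. We seek δ > 0 such that 0 < |s − 7| < δ implies |4/s − (4/7)| < ϵ.
|4/s − (4/7)| = 4·|7 − s|/(7·|s|) = 4|s − 7|/(7|s|).
Require δ ≤ 7/2 so that |s| > 7 − 7/2 = 7/2, hence 7|s| > 49/2.
Then |4/s − (4/7)| < 4|s − 7|/(49/2), which is < ϵ when |s − 7| < (49/8)ϵ.
Take δ = min(7/2, (49/8)ϵ). Then 0 < |s − 7| < δ gives both |s − 7| < 7/2 and |s − 7| < (49/8)ϵ, so |4/s − (4/7)| < ϵ.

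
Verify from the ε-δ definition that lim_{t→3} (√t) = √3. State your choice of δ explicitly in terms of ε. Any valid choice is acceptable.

δ = min(3, √3·ε)

Suppose ε > 0. We want δ > 0 such that 0 < |t − 3| < δ implies |√t − √3| < ε.
Rationalise: √t − √3 = (t − 3)/(√t + √3), so |√t − √3| = |t − 3|/(√t + √3).
Restrict δ ≤ 3 so that |t − 3| < 3 forces t > 0, and then √t + √3 > √3.
Hence |√t − √3| < |t − 3|/√3, which is < ε once |t − 3| < √3·ε.
Take δ = min(3, √3·ε). If 0 < |t − 3| < δ then t > 0 and |√t − √3| < |t − 3|/√3 < ε.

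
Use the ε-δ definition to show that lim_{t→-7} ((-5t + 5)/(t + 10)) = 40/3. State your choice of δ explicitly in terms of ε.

δ = min(3/2, (9/110)ε)

Suppose ε > 0. We want δ > 0 with 0 < |t + 7| < δ ⇒ |(-5t + 5)/(t + 10) − (40/3)| < ε.
Combining over a common denominator, (-5t + 5)/(t + 10) − (40/3) = [(-5t + 5)·3 − 40·(t + 10)] / [3·(t + 10)] = -55(t + 7) / (3(t + 10)).
So |(-5t + 5)/(t + 10) − (40/3)| = 55|t + 7| / (3·|t + 10|).
Restrict δ ≤ 3/2. Then |t + 7| < 3/2 gives |t + 10| = |(t + 7) + 3| ≥ 3 − 3/2 = 3/2.
Hence |(-5t + 5)/(t + 10) − (40/3)| < 55|t + 7|/(3·(3/2)) = (110/9)|t + 7|, which is < ε once |t + 7| < (9/110)ε.
Take δ = min(3/2, (9/110)ε). Then 0 < |t + 7| < δ forces both bounds, so |(-5t + 5)/(t + 10) − (40/3)| < ε.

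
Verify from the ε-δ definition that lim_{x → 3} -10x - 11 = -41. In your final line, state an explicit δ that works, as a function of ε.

δ = ε/10

Suppose ε > 0. We need δ > 0 so that 0 < |x − 3| < δ implies |(-10x - 11) + 41| < ε.
|(-10x - 11) + 41| = |-10x + 30| = 10|x − 3|.
Thus it suffices that |x − 3| < ε/10.
Choosing δ = ε/10 gives |(-10x - 11) + 41| = 10|x − 3| < ε whenever |x − 3| < δ.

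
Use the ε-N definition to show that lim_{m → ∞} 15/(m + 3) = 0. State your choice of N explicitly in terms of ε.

N = 15/ε

Let ε > 0. For m ≥ 1, |15/(m + 3) − 0| = 15/(m + 3) ≤ 15/m.
We need 15/m < ε, i.e. m > 15/ε.
Take N = 15/ε. If m > N then |15/(m + 3)| ≤ 15/m < ε.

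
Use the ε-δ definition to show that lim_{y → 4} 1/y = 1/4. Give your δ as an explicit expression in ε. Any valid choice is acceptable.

Let ε > 0. We seek δ > 0 such that 0 < |y − 4| < δ implies |1/y − (1/4)| < ε.
|1/y − (1/4)| = |4 − y|/(4·|y|) = |y − 4|/(4|y|).
Require δ ≤ 2 so that |y| > 4 − 2 = 2, hence 4|y| > 8.
Then |1/y − (1/4)| < |y − 4|/8, which is < ε when |y − 4| < 8ε.
Take δ = min(2, 8ε). Then 0 < |y − 4| < δ gives both |y − 4| < 2 and |y − 4| < 8ε, so |1/y − (1/4)| < ε.

δ = min(2, 8ε)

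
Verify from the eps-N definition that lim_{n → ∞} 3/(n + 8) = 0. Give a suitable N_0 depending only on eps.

Suppose eps > 0. For n ≥ 1, |3/(n + 8) − 0| = 3/(n + 8) ≤ 3/n.
We need 3/n < eps, i.e. n > 3/eps.
Take N_0 = 3/eps. If n > N_0 then |3/(n + 8)| ≤ 3/n < eps.

N_0 = 3/eps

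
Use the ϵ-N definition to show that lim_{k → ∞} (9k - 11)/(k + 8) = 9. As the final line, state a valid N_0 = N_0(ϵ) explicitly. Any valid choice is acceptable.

Let ϵ > 0. For k ≥ 1, |(9k - 11)/(k + 8) − 9| = |-83|/((k + 8)) = 83/((k + 8)).
Since k + 8 ≥ k for k ≥ 1, this is ≤ 83/(k) = 83/k.
So |(9k - 11)/(k + 8) − 9| < ϵ whenever k > 83/ϵ.
Take N_0 = 83/ϵ. If k > N_0 then |(9k - 11)/(k + 8) − 9| ≤ 83/k < ϵ.

N_0 = 83/ϵ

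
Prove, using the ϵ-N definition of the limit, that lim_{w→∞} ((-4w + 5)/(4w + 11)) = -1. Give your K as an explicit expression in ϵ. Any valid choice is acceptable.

K = 4/ϵ

Fix ϵ > 0. We seek K > 0 such that w > K implies |(-4w + 5)/(4w + 11) + 1| < ϵ.
(-4w + 5)/(4w + 11) + 1 = (4(-4w + 5) − (-4)(4w + 11)) / (4(4w + 11)) = 64/(4(4w + 11)).
For w > 0 we have 4w + 11 > 4w, so |(-4w + 5)/(4w + 11) + 1| = 64/(4(4w + 11)) < 64/(4·4w) = 4/w.
Thus |(-4w + 5)/(4w + 11) + 1| < ϵ whenever w > 4/ϵ.
Take K = 4/ϵ. If w > K then |(-4w + 5)/(4w + 11) + 1| < 4/w < ϵ.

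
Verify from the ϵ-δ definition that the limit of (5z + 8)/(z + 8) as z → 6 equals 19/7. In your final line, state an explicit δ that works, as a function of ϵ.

Let ϵ > 0 be given. We want δ > 0 with 0 < |z − 6| < δ ⇒ |(5z + 8)/(z + 8) − (19/7)| < ϵ.
Combining over a common denominator, (5z + 8)/(z + 8) − (19/7) = [(5z + 8)·14 − 38·(z + 8)] / [14·(z + 8)] = 32(z − 6) / (14(z + 8)).
So |(5z + 8)/(z + 8) − (19/7)| = 32|z − 6| / (14·|z + 8|).
Require δ ≤ 7, so |z + 8| ≥ |14| − |z − 6| > 14 − 7 = 7.
Hence |(5z + 8)/(z + 8) − (19/7)| < 32|z − 6|/(14·7) = (16/49)|z − 6|, which is < ϵ once |z − 6| < (49/16)ϵ.
Take δ = min(7, (49/16)ϵ). Then 0 < |z − 6| < δ forces both bounds, so |(5z + 8)/(z + 8) − (19/7)| < ϵ.

δ = min(7, (49/16)ϵ)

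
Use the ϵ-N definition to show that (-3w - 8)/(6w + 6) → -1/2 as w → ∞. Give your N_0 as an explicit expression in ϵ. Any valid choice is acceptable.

N_0 = (5/6)/ϵ

Suppose ϵ > 0. We seek N_0 > 0 such that w > N_0 implies |(-3w - 8)/(6w + 6) + 1/2| < ϵ.
(-3w - 8)/(6w + 6) + 1/2 = (6(-3w - 8) − (-3)(6w + 6)) / (6(6w + 6)) = -30/(6(6w + 6)).
For w > 0 we have 6w + 6 > 6w, so |(-3w - 8)/(6w + 6) + 1/2| = 30/(6(6w + 6)) < 30/(6·6w) = (5/6)/w.
Thus |(-3w - 8)/(6w + 6) + 1/2| < ϵ whenever w > (5/6)/ϵ.
Take N_0 = (5/6)/ϵ. If w > N_0 then |(-3w - 8)/(6w + 6) + 1/2| < (5/6)/w < ϵ.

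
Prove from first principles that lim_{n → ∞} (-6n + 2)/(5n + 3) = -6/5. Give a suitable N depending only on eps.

N = (28/25)/eps

Let eps > 0 be given. For n ≥ 1, |(-6n + 2)/(5n + 3) + 6/5| = |28|/(5(5n + 3)) = 28/(5(5n + 3)).
Since 5n + 3 ≥ 5n for n ≥ 1, this is ≤ 28/(5·5n) = (28/25)/n.
So |(-6n + 2)/(5n + 3) + 6/5| < eps whenever n > (28/25)/eps.
Take N = (28/25)/eps. If n > N then |(-6n + 2)/(5n + 3) + 6/5| ≤ (28/25)/n < eps.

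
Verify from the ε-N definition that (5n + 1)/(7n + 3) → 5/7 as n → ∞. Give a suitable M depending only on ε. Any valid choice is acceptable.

Suppose ε > 0. For n ≥ 1, |(5n + 1)/(7n + 3) − (5/7)| = |-8|/(7(7n + 3)) = 8/(7(7n + 3)).
Since 7n + 3 ≥ 7n for n ≥ 1, this is ≤ 8/(7·7n) = (8/49)/n.
So |(5n + 1)/(7n + 3) − (5/7)| < ε whenever n > (8/49)/ε.
Take M = (8/49)/ε. If n > M then |(5n + 1)/(7n + 3) − (5/7)| ≤ (8/49)/n < ε.

M = (8/49)/ε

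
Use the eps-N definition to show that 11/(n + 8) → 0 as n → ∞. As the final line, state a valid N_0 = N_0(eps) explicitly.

Let eps > 0 be given. For n ≥ 1, |11/(n + 8) − 0| = 11/(n + 8) ≤ 11/n.
We need 11/n < eps, i.e. n > 11/eps.
Take N_0 = 11/eps. If n > N_0 then |11/(n + 8)| ≤ 11/n < eps.

N_0 = 11/eps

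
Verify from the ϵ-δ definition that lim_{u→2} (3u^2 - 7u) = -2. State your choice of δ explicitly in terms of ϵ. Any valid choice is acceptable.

Let ϵ > 0 be given. We want δ > 0 such that 0 < |u − 2| < δ implies |(3u^2 - 7u) + 2| < ϵ.
(3u^2 - 7u) + 2 = 3u^2 - 7u + 2 = (u − 2)(3u - 1).
So |(3u^2 - 7u) + 2| = |u − 2|·|3u - 1|.
Require δ ≤ 1. Then |u − 2| < 1 gives |u| < 3, and by the triangle inequality |3u - 1| ≤ 3·3 + 1 = 10.
Hence |(3u^2 - 7u) + 2| ≤ 10|u − 2| < ϵ provided |u − 2| < ϵ/10.
Take δ = min(1, ϵ/10). Then 0 < |u − 2| < δ gives both |u − 2| < 1 and |u − 2| < ϵ/10, so |(3u^2 - 7u) + 2| < ϵ.

δ = min(1, ϵ/10)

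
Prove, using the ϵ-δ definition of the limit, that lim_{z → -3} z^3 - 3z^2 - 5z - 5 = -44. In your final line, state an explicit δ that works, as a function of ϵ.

δ = min(2, ϵ/68)

Suppose ϵ > 0. We want δ > 0 such that 0 < |z + 3| < δ implies |(z^3 - 3z^2 - 5z - 5) + 44| < ϵ.
(z^3 - 3z^2 - 5z - 5) + 44 = z^3 - 3z^2 - 5z + 39 = (z + 3)(z^2 - 6z + 13).
So |(z^3 - 3z^2 - 5z - 5) + 44| = |z + 3|·|z^2 - 6z + 13|.
Require δ ≤ 2. Then |z + 3| < 2 gives |z| < 5, and by the triangle inequality |z^2 - 6z + 13| ≤ 5^2 + 6·5 + 13 = 68.
Hence |(z^3 - 3z^2 - 5z - 5) + 44| ≤ 68|z + 3| < ϵ provided |z + 3| < ϵ/68.
Take δ = min(2, ϵ/68). Then 0 < |z + 3| < δ gives both |z + 3| < 2 and |z + 3| < ϵ/68, so |(z^3 - 3z^2 - 5z - 5) + 44| < ϵ.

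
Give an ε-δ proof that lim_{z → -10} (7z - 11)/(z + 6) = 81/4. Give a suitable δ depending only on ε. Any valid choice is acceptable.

δ = min(2, (8/53)ε)

Suppose ε > 0. We want δ > 0 with 0 < |z + 10| < δ ⇒ |(7z - 11)/(z + 6) − (81/4)| < ε.
Combining over a common denominator, (7z - 11)/(z + 6) − (81/4) = [(7z - 11)·(-4) − (-81)·(z + 6)] / [(-4)·(z + 6)] = 53(z + 10) / ((-4)(z + 6)).
So |(7z - 11)/(z + 6) − (81/4)| = 53|z + 10| / (4·|z + 6|).
Restrict δ ≤ 2. Then |z + 10| < 2 gives |z + 6| = |(z + 10) + (-4)| ≥ 4 − 2 = 2.
Hence |(7z - 11)/(z + 6) − (81/4)| < 53|z + 10|/(4·2) = (53/8)|z + 10|, which is < ε once |z + 10| < (8/53)ε.
Take δ = min(2, (8/53)ε). Then 0 < |z + 10| < δ forces both bounds, so |(7z - 11)/(z + 6) − (81/4)| < ε.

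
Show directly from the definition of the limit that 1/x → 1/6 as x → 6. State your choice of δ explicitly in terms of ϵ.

δ = min(3, 18ϵ)

Let ϵ > 0. We seek δ > 0 such that 0 < |x − 6| < δ implies |1/x − (1/6)| < ϵ.
|1/x − (1/6)| = |6 − x|/(6·|x|) = |x − 6|/(6|x|).
Restrict δ ≤ 3. Then |x − 6| < 3 gives |x| > 3, so 6|x| > 18.
Then |1/x − (1/6)| < |x − 6|/18, which is < ϵ when |x − 6| < 18ϵ.
Take δ = min(3, 18ϵ). Then 0 < |x − 6| < δ gives both |x − 6| < 3 and |x − 6| < 18ϵ, so |1/x − (1/6)| < ϵ.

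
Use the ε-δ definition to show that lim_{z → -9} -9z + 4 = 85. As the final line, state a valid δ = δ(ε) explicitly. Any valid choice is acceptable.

δ = ε/9

Let ε > 0 be given. We need δ > 0 so that 0 < |z + 9| < δ implies |(-9z + 4) − 85| < ε.
|(-9z + 4) − 85| = |-9z - 81| = 9|z + 9|.
Thus it suffices that |z + 9| < ε/9.
Choosing δ = ε/9 gives |(-9z + 4) − 85| = 9|z + 9| < ε whenever |z + 9| < δ.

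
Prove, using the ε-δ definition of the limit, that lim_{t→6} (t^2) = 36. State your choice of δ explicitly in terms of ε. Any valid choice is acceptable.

δ = min(1, ε/13)

Let ε > 0 be given. We seek δ > 0 with 0 < |t − 6| < δ ⇒ |t^2 − 36| < ε.
Factor: t^2 − 36 = (t − 6)(t + 6), so |t^2 − 36| = |t − 6|·|t + 6|.
Restrict δ ≤ 1. Then |t − 6| < 1 gives |t| < 7, so by the triangle inequality |t + 6| ≤ 7 + 6 = 13.
Hence |t^2 − 36| ≤ 13|t − 6|, which is < ε once |t − 6| < ε/13.
Take δ = min(1, ε/13). If 0 < |t − 6| < δ then both bounds hold and |t^2 − 36| ≤ 13|t − 6| < 13·(ε/13) = ε.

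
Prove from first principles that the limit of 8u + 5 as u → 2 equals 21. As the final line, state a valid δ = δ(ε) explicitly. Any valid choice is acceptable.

Let ε > 0. We need δ > 0 so that 0 < |u − 2| < δ implies |(8u + 5) − 21| < ε.
Since (8u + 5) − 21 = 8(u − 2), we have |(8u + 5) − 21| = 8|u − 2|.
So 8|u − 2| < ε exactly when |u − 2| < ε/8.
Choosing δ = ε/8 gives |(8u + 5) − 21| = 8|u − 2| < ε whenever |u − 2| < δ.

δ = ε/8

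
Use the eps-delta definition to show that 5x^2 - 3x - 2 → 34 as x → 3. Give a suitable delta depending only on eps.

Let eps > 0. We want delta > 0 such that 0 < |x − 3| < delta implies |(5x^2 - 3x - 2) − 34| < eps.
(5x^2 - 3x - 2) − 34 = 5x^2 - 3x - 36 = (x − 3)(5x + 12).
So |(5x^2 - 3x - 2) − 34| = |x − 3|·|5x + 12|.
Assume first that |x − 3| < 1, so |x| < 4. Then |5x + 12| ≤ 5·4 + 12 = 32.
Hence |(5x^2 - 3x - 2) − 34| ≤ 32|x − 3| < eps provided |x − 3| < eps/32.
Choosing delta = min(1, eps/32) ensures both conditions, hence |(5x^2 - 3x - 2) − 34| < eps.

delta = min(1, eps/32)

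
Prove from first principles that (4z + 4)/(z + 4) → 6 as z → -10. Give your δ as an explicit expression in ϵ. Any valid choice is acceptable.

Suppose ϵ > 0. We want δ > 0 with 0 < |z + 10| < δ ⇒ |(4z + 4)/(z + 4) − 6| < ϵ.
Combining over a common denominator, (4z + 4)/(z + 4) − 6 = [(4z + 4)·(-6) − (-36)·(z + 4)] / [(-6)·(z + 4)] = 12(z + 10) / ((-6)(z + 4)).
So |(4z + 4)/(z + 4) − 6| = 12|z + 10| / (6·|z + 4|).
Require δ ≤ 3, so |z + 4| ≥ |-6| − |z + 10| > 6 − 3 = 3.
Hence |(4z + 4)/(z + 4) − 6| < 12|z + 10|/(6·3) = (2/3)|z + 10|, which is < ϵ once |z + 10| < (3/2)ϵ.
Take δ = min(3, (3/2)ϵ). Then 0 < |z + 10| < δ forces both bounds, so |(4z + 4)/(z + 4) − 6| < ϵ.

δ = min(3, (3/2)ϵ)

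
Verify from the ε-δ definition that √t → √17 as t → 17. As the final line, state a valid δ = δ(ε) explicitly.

Let ε > 0. We want δ > 0 such that 0 < |t − 17| < δ implies |√t − √17| < ε.
Rationalise: √t − √17 = (t − 17)/(√t + √17), so |√t − √17| = |t − 17|/(√t + √17).
Restrict δ ≤ 17 so that |t − 17| < 17 forces t > 0, and then √t + √17 > √17.
Hence |√t − √17| < |t − 17|/√17, which is < ε once |t − 17| < √17·ε.
Take δ = min(17, √17·ε). If 0 < |t − 17| < δ then t > 0 and |√t − √17| < |t − 17|/√17 < ε.

δ = min(17, √17·ε)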